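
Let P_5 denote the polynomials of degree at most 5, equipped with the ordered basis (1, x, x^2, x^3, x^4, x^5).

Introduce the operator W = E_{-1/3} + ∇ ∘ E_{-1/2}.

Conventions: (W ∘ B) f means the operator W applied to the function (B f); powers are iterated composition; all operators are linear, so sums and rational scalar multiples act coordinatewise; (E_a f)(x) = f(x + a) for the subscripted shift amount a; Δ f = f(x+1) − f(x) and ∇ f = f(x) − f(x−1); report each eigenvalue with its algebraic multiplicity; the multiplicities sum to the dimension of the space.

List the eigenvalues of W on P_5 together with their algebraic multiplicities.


λ = 1 (multiplicity 6)

image of 1: 1
image of x: x + 2/3
image of x^2: x^2 + (4/3)x - 17/9
image of x^3: x^3 + 2x^2 - (17/3)x + 347/108
image of x^4: x^4 + (8/3)x^3 - (34/3)x^2 + (347/27)x - 404/81
image of x^5: x^5 + (10/3)x^4 - (170/9)x^3 + (1735/54)x^2 - (2020/81)x + 29387/3888
the matrix is upper triangular; its diagonal is (1, 1, 1, 1, 1, 1)
for a triangular matrix the eigenvalues are the diagonal entries, with algebraic multiplicity their repetition count


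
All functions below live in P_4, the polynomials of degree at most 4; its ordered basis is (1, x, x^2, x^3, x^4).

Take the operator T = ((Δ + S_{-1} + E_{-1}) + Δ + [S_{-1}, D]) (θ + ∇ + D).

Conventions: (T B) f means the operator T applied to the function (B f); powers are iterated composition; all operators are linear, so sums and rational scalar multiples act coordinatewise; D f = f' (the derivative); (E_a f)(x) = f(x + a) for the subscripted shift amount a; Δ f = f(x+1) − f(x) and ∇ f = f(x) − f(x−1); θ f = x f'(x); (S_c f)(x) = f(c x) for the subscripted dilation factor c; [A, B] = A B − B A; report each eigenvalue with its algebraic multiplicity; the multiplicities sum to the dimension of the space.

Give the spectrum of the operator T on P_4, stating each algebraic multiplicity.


λ = 0 (multiplicity 3), λ = 4 (multiplicity 1), λ = 8 (multiplicity 1)

image of 1: 0
image of x: 7
image of x^2: 4x^2 - 4x + 16
image of x^3: 39x^2 + 15x + 14
image of x^4: 8x^4 - 16x^3 + 132x^2 + 100x + 12
the matrix is upper triangular; its diagonal is (0, 0, 4, 0, 8)
for a triangular matrix the eigenvalues are the diagonal entries, with algebraic multiplicity their repetition count


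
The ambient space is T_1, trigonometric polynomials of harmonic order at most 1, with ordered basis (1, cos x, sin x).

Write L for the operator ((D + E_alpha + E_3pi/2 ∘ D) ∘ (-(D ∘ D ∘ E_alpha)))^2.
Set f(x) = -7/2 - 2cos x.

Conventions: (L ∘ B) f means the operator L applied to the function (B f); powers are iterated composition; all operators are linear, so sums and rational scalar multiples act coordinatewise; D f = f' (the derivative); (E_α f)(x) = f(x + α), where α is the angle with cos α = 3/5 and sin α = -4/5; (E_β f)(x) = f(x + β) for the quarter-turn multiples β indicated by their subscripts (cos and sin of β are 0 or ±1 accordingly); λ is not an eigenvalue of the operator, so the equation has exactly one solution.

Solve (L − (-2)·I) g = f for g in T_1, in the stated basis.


the result is g(x) = -7/4 - (2386/6497)cos x + (3248/6497)sin x

write g with unknown coordinates in the stated basis and equate coefficients in (L − (-2)·I) g = f
solving from the highest basis element down gives g = -7/4 - (2386/6497)cos x + (3248/6497)sin x
check: L g = -(8222/6497)cos x - (6496/6497)sin x
so L g − (-2)·g = -7/2 - 2cos x = f ✓


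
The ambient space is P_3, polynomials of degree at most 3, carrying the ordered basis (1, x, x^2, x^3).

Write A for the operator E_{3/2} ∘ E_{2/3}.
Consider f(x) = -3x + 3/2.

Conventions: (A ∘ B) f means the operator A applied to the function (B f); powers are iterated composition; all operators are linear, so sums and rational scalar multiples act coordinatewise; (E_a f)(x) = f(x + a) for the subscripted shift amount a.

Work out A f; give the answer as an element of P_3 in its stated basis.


E_{2/3} f = -3x - 1/2
E_{3/2} E_{2/3} f = -3x - 5

the image equals g(x) = -3x - 5


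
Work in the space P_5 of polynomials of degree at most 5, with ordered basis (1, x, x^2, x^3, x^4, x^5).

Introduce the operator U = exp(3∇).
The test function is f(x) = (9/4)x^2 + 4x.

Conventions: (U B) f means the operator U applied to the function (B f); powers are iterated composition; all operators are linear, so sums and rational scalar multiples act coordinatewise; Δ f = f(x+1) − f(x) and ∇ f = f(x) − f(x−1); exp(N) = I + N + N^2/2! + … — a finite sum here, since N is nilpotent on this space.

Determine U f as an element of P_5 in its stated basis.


the image equals g(x) = (9/4)x^2 + (35/2)x + 51/2

order-1 term: (27/2)x + 21/4
order-2 term: 81/4
the series for exp(3∇) f terminates at order 2
exp(3∇) f = (9/4)x^2 + (35/2)x + 51/2


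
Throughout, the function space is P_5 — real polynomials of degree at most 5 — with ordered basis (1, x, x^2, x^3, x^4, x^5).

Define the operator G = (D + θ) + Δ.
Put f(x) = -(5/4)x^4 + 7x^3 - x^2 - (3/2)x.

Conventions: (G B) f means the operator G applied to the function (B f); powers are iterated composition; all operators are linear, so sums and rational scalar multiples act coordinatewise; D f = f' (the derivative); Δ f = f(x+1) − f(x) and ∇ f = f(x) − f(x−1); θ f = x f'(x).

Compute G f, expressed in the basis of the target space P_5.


the result is g(x) = -5x^4 + 11x^3 + (65/2)x^2 + (21/2)x + 7/4

D f = -5x^3 + 21x^2 - 2x - 3/2
θ f = -5x^4 + 21x^3 - 2x^2 - (3/2)x
(D + θ) f = -5x^4 + 16x^3 + 19x^2 - (7/2)x - 3/2
Δ f = -5x^3 + (27/2)x^2 + 14x + 13/4
((D + θ) + Δ) f = -5x^4 + 11x^3 + (65/2)x^2 + (21/2)x + 7/4


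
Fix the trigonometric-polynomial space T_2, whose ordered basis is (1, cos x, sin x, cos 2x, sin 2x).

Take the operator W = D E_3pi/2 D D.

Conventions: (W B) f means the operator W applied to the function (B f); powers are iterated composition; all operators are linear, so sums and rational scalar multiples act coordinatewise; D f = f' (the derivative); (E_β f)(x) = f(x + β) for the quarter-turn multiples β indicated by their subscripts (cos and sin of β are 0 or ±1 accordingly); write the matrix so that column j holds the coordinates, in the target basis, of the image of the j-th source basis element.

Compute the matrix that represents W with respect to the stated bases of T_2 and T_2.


the matrix is [[0, 0, 0, 0, 0]; [0, -1, 0, 0, 0]; [0, 0, -1, 0, 0]; [0, 0, 0, 0, 8]; [0, 0, 0, -8, 0]] (rows listed top to bottom)

image of 1: 0
image of cos x: -cos x
image of sin x: -sin x
image of cos 2x: -8sin 2x
image of sin 2x: 8cos 2x
each image's coordinates form column j of the matrix


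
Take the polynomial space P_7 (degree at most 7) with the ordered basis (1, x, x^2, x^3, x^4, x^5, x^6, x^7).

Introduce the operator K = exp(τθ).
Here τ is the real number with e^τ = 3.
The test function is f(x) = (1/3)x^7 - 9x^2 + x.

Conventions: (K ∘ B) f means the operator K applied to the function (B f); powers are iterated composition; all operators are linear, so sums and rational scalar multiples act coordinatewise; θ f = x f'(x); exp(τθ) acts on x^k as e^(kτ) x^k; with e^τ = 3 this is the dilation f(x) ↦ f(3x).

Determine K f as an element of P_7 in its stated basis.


exp(τθ) x^k = e^(kτ) x^k; with e^τ = 3 this sends x^k to 3^k x^k
x ↦ 3 x
x^2 ↦ 9 x^2
x^7 ↦ 2187 x^7
applying this coordinatewise to f: exp(τθ) f = 729x^7 - 81x^2 + 3x

g(x) = 729x^7 - 81x^2 + 3x


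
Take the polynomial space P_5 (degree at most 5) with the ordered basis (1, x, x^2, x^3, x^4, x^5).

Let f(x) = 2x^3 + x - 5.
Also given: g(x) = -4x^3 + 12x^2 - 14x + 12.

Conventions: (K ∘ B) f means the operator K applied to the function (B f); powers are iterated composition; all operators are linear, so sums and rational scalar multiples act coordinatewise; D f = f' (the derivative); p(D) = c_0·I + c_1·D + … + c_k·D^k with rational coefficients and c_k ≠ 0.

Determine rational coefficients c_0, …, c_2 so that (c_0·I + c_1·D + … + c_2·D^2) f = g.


D^0 f = 2x^3 + x - 5
D^1 f = 6x^2 + 1
D^2 f = 12x
matching coefficients of g against c_0 f + c_1 Df + … from the top degree down determines the c_i
solution: c_0 = -2, c_1 = 2, c_2 = -1

p(D) = -2·I + 2·D − D^2, i.e. c_0 = -2, c_1 = 2, c_2 = -1


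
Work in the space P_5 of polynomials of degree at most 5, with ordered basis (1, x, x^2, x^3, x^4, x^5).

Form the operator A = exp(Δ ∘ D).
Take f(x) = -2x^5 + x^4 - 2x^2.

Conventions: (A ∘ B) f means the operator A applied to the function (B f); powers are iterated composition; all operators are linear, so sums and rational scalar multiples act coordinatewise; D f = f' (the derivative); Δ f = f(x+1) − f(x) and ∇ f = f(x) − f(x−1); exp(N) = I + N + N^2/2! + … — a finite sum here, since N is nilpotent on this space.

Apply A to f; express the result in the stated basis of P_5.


order-1 term: -40x^3 - 48x^2 - 28x - 10
order-2 term: -120x - 108
the series for exp(Δ ∘ D) f terminates at order 2
exp(Δ ∘ D) f = -2x^5 + x^4 - 40x^3 - 50x^2 - 148x - 118

g(x) = -2x^5 + x^4 - 40x^3 - 50x^2 - 148x - 118


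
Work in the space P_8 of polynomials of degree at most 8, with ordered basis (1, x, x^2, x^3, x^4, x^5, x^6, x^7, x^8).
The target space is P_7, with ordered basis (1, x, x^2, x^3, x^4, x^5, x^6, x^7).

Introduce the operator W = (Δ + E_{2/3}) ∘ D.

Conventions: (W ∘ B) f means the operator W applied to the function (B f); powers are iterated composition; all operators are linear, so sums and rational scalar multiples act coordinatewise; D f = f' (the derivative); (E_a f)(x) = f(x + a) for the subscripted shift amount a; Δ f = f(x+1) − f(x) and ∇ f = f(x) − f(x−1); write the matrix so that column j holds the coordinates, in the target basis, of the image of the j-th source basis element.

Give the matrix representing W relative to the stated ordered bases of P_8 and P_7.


image of 1: 0
image of x: 1
image of x^2: 2x + 10/3
image of x^3: 3x^2 + 10x + 13/3
image of x^4: 4x^3 + 20x^2 + (52/3)x + 140/27
image of x^5: 5x^4 + (100/3)x^3 + (130/3)x^2 + (700/27)x + 485/81
image of x^6: 6x^5 + 50x^4 + (260/3)x^3 + (700/9)x^2 + (970/27)x + 550/81
image of x^7: 7x^6 + 70x^5 + (455/3)x^4 + (4900/27)x^3 + (3395/27)x^2 + (3850/81)x + 5551/729
image of x^8: 8x^7 + (280/3)x^6 + (728/3)x^5 + (9800/27)x^4 + (27160/81)x^3 + (15400/81)x^2 + (44408/729)x + 18520/2187
each image's coordinates form column j of the matrix

the matrix is [[0, 1, 10/3, 13/3, 140/27, 485/81, 550/81, 5551/729, 18520/2187]; [0, 0, 2, 10, 52/3, 700/27, 970/27, 3850/81, 44408/729]; [0, 0, 0, 3, 20, 130/3, 700/9, 3395/27, 15400/81]; [0, 0, 0, 0, 4, 100/3, 260/3, 4900/27, 27160/81]; [0, 0, 0, 0, 0, 5, 50, 455/3, 9800/27]; [0, 0, 0, 0, 0, 0, 6, 70, 728/3]; [0, 0, 0, 0, 0, 0, 0, 7, 280/3]; [0, 0, 0, 0, 0, 0, 0, 0, 8]] (rows listed top to bottom)


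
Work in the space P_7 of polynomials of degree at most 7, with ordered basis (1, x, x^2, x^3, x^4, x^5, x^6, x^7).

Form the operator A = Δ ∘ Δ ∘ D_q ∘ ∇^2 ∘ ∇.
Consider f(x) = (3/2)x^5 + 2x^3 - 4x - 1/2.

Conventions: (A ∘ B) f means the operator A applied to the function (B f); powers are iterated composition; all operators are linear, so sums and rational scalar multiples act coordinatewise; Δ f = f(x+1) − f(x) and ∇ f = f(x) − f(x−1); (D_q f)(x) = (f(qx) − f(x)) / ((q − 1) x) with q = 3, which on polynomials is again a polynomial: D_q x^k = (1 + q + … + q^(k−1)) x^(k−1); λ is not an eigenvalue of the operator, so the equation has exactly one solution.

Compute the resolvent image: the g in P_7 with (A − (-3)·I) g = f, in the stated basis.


the result is g(x) = (1/2)x^5 + (2/3)x^3 - (4/3)x - 1/6

write g with unknown coordinates in the stated basis and equate coefficients in (A − (-3)·I) g = f
solving from the highest basis element down gives g = (1/2)x^5 + (2/3)x^3 - (4/3)x - 1/6
check: A g = 0
so A g − (-3)·g = (3/2)x^5 + 2x^3 - 4x - 1/2 = f ✓


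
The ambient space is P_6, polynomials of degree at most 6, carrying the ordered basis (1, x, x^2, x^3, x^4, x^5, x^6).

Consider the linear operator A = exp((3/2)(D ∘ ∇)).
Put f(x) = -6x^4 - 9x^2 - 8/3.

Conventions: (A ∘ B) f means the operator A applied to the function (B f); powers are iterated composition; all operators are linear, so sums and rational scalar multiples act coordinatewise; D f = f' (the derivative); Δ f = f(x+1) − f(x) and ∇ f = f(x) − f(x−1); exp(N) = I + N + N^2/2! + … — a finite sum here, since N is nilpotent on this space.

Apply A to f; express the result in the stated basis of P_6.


the result is g(x) = -6x^4 - 117x^2 + 108x - 683/3

order-1 term: -108x^2 + 108x - 63
order-2 term: -162
the series for exp((3/2)(D ∘ ∇)) f terminates at order 2
exp((3/2)(D ∘ ∇)) f = -6x^4 - 117x^2 + 108x - 683/3


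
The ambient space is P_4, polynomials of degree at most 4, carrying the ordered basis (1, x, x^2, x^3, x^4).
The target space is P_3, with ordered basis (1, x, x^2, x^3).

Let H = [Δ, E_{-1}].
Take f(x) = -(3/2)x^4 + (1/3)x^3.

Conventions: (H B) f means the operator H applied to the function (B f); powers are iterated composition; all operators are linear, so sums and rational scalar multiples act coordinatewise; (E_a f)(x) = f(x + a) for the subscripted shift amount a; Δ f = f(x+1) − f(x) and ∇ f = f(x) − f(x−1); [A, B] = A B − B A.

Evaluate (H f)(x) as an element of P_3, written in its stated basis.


g(x) = 0

E_{-1} f = -(3/2)x^4 + (19/3)x^3 - 10x^2 + 7x - 11/6
Δ E_{-1} f = -6x^3 + 10x^2 - 7x + 11/6
Δ f = -6x^3 - 8x^2 - 5x - 7/6
E_{-1} Δ f = -6x^3 + 10x^2 - 7x + 11/6
[Δ, E_{-1}] f = 0


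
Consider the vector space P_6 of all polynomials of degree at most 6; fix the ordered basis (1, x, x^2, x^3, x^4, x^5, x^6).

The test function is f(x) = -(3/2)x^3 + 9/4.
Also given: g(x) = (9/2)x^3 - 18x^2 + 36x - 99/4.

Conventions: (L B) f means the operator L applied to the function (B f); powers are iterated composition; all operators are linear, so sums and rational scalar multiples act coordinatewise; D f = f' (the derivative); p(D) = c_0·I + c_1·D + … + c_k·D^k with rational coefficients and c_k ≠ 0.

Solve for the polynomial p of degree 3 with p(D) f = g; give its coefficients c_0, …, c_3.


D^0 f = -(3/2)x^3 + 9/4
D^1 f = -(9/2)x^2
D^2 f = -9x
D^3 f = -9
matching coefficients of g against c_0 f + c_1 Df + … from the top degree down determines the c_i
solution: c_0 = -3, c_1 = 4, c_2 = -4, c_3 = 2

p(D) = -3·I + 4·D − 4·D^2 + 2·D^3, i.e. c_0 = -3, c_1 = 4, c_2 = -4, c_3 = 2


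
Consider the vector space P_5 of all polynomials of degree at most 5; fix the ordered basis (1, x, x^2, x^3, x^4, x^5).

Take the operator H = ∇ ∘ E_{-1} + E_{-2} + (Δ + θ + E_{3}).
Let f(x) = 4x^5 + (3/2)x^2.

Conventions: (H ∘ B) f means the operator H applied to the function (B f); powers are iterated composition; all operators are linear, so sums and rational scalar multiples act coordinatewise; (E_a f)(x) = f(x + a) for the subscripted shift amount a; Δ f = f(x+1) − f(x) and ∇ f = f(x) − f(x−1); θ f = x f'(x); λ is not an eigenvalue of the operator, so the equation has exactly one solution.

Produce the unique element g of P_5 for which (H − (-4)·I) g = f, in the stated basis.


g(x) = (4/11)x^5 - (6/11)x^4 - (368/99)x^3 - (599/176)x^2 + (13487/1848)x + 29903/2464

write g with unknown coordinates in the stated basis and equate coefficients in (H − (-4)·I) g = f
solving from the highest basis element down gives g = (4/11)x^5 - (6/11)x^4 - (368/99)x^3 - (599/176)x^2 + (13487/1848)x + 29903/2464
check: H g = (28/11)x^5 + (24/11)x^4 + (1472/99)x^3 + (665/44)x^2 - (13487/462)x - 29903/616
so H g − (-4)·g = 4x^5 + (3/2)x^2 = f ✓


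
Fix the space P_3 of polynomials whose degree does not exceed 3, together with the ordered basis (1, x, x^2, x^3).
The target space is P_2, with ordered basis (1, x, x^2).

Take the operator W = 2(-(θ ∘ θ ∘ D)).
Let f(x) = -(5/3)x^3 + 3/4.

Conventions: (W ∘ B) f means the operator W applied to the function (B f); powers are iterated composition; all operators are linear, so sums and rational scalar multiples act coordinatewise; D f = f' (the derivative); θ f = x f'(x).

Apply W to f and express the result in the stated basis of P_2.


D f = -5x^2
θ D f = -10x^2
θ θ D f = -20x^2
(-(θ ∘ θ ∘ D)) f = 20x^2
(2(-(θ ∘ θ ∘ D))) f = 40x^2

the result is g(x) = 40x^2


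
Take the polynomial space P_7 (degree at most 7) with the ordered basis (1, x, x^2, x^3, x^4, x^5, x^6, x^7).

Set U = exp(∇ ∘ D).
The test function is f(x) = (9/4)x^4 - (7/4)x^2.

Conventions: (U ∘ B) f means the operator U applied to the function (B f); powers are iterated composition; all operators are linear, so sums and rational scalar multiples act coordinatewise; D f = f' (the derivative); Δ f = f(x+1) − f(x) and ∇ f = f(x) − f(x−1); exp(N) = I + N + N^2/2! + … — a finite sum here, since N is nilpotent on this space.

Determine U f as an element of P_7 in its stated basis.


order-1 term: 27x^2 - 27x + 11/2
order-2 term: 27
the series for exp(∇ ∘ D) f terminates at order 2
exp(∇ ∘ D) f = (9/4)x^4 + (101/4)x^2 - 27x + 65/2

g(x) = (9/4)x^4 + (101/4)x^2 - 27x + 65/2


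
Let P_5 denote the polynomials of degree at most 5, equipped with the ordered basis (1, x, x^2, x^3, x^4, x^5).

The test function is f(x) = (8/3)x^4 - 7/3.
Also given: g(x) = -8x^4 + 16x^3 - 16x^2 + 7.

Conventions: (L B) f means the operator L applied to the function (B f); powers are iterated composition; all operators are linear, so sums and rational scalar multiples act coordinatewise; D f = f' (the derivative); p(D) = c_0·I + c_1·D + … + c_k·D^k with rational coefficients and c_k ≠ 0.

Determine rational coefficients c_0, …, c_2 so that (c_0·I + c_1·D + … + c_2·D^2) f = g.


p(D) = -3·I + (3/2)·D − (1/2)·D^2, i.e. c_0 = -3, c_1 = 3/2, c_2 = -1/2

D^0 f = (8/3)x^4 - 7/3
D^1 f = (32/3)x^3
D^2 f = 32x^2
matching coefficients of g against c_0 f + c_1 Df + … from the top degree down determines the c_i
solution: c_0 = -3, c_1 = 3/2, c_2 = -1/2


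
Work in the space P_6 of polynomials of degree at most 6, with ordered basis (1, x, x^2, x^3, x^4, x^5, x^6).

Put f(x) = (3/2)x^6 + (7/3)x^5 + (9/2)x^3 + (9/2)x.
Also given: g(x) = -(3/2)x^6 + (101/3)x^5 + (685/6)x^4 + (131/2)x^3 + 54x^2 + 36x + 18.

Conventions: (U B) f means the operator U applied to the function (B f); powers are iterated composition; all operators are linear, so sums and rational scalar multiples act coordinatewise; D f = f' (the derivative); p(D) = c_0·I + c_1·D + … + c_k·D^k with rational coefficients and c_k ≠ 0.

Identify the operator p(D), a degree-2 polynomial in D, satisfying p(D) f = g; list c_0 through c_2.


c_0 = -1, c_1 = 4, c_2 = 3/2

D^0 f = (3/2)x^6 + (7/3)x^5 + (9/2)x^3 + (9/2)x
D^1 f = 9x^5 + (35/3)x^4 + (27/2)x^2 + 9/2
D^2 f = 45x^4 + (140/3)x^3 + 27x
matching coefficients of g against c_0 f + c_1 Df + … from the top degree down determines the c_i
solution: c_0 = -1, c_1 = 4, c_2 = 3/2


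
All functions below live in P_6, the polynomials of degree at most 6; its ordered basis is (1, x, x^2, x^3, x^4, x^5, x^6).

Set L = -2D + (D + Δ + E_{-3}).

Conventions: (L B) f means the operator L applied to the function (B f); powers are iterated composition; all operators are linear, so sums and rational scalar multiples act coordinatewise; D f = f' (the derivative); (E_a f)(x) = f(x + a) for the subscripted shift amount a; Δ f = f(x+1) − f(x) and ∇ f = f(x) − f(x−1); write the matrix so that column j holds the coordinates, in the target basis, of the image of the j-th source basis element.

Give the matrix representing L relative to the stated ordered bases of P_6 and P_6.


image of 1: 1
image of x: x - 3
image of x^2: x^2 - 6x + 10
image of x^3: x^3 - 9x^2 + 30x - 26
image of x^4: x^4 - 12x^3 + 60x^2 - 104x + 82
image of x^5: x^5 - 15x^4 + 100x^3 - 260x^2 + 410x - 242
image of x^6: x^6 - 18x^5 + 150x^4 - 520x^3 + 1230x^2 - 1452x + 730
each image's coordinates form column j of the matrix

the matrix is [[1, -3, 10, -26, 82, -242, 730]; [0, 1, -6, 30, -104, 410, -1452]; [0, 0, 1, -9, 60, -260, 1230]; [0, 0, 0, 1, -12, 100, -520]; [0, 0, 0, 0, 1, -15, 150]; [0, 0, 0, 0, 0, 1, -18]; [0, 0, 0, 0, 0, 0, 1]] (rows listed top to bottom)


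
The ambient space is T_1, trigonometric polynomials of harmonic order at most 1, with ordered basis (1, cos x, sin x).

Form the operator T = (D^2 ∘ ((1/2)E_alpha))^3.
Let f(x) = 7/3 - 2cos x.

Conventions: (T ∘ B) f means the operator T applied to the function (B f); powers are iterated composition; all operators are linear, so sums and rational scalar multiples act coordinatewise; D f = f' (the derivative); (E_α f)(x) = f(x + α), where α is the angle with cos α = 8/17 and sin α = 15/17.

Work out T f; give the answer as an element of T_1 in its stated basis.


E_alpha f = 7/3 - (16/17)cos x + (30/17)sin x
((1/2)E_alpha) f = 7/6 - (8/17)cos x + (15/17)sin x
D ((1/2)E_alpha) f = (15/17)cos x + (8/17)sin x
D D ((1/2)E_alpha) f = (8/17)cos x - (15/17)sin x
E_alpha (D^2 ∘ ((1/2)E_alpha)) f = -(161/289)cos x - (240/289)sin x
((1/2)E_alpha) (D^2 ∘ ((1/2)E_alpha)) f = -(161/578)cos x - (120/289)sin x
D ((1/2)E_alpha) (D^2 ∘ ((1/2)E_alpha)) f = -(120/289)cos x + (161/578)sin x
D D ((1/2)E_alpha) (D^2 ∘ ((1/2)E_alpha)) f = (161/578)cos x + (120/289)sin x
E_alpha (D^2 ∘ ((1/2)E_alpha)) (D^2 ∘ ((1/2)E_alpha)) f = (2444/4913)cos x - (495/9826)sin x
((1/2)E_alpha) (D^2 ∘ ((1/2)E_alpha)) (D^2 ∘ ((1/2)E_alpha)) f = (1222/4913)cos x - (495/19652)sin x
D ((1/2)E_alpha) (D^2 ∘ ((1/2)E_alpha)) (D^2 ∘ ((1/2)E_alpha)) f = -(495/19652)cos x - (1222/4913)sin x
D D ((1/2)E_alpha) (D^2 ∘ ((1/2)E_alpha)) (D^2 ∘ ((1/2)E_alpha)) f = -(1222/4913)cos x + (495/19652)sin x

the image equals g(x) = -(1222/4913)cos x + (495/19652)sin x


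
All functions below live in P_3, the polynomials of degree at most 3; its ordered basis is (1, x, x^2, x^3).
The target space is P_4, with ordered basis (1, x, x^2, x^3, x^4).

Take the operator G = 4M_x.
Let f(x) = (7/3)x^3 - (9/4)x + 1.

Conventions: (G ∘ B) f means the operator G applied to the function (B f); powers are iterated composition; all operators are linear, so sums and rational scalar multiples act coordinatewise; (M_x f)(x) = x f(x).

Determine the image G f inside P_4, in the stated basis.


the result is g(x) = (28/3)x^4 - 9x^2 + 4x

M_x f = (7/3)x^4 - (9/4)x^2 + x
(4M_x) f = (28/3)x^4 - 9x^2 + 4x


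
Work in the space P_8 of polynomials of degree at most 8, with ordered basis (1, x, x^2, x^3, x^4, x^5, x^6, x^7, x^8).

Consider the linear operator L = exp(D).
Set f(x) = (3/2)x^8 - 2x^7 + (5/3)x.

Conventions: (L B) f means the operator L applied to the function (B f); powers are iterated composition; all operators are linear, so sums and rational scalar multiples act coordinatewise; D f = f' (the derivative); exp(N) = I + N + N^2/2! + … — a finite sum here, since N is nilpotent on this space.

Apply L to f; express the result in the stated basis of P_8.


the image equals g(x) = (3/2)x^8 + 10x^7 + 28x^6 + 42x^5 + 35x^4 + 14x^3 - (1/3)x + 7/6

order-1 term: 12x^7 - 14x^6 + 5/3
order-2 term: 42x^6 - 42x^5
order-3 term: 84x^5 - 70x^4
order-4 term: 105x^4 - 70x^3
order-5 term: 84x^3 - 42x^2
order-6 term: 42x^2 - 14x
order-7 term: 12x - 2
order-8 term: 3/2
the series for exp(D) f terminates at order 8
exp(D) f = (3/2)x^8 + 10x^7 + 28x^6 + 42x^5 + 35x^4 + 14x^3 - (1/3)x + 7/6


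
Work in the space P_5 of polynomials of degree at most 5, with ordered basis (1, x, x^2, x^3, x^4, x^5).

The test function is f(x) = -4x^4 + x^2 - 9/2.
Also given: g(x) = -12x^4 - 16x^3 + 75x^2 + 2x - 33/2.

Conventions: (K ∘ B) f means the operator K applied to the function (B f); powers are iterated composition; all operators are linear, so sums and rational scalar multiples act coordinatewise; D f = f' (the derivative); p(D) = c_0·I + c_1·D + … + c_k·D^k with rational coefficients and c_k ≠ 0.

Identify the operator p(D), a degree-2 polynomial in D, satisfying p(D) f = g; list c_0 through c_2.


D^0 f = -4x^4 + x^2 - 9/2
D^1 f = -16x^3 + 2x
D^2 f = -48x^2 + 2
matching coefficients of g against c_0 f + c_1 Df + … from the top degree down determines the c_i
solution: c_0 = 3, c_1 = 1, c_2 = -3/2

c_0 = 3, c_1 = 1, c_2 = -3/2


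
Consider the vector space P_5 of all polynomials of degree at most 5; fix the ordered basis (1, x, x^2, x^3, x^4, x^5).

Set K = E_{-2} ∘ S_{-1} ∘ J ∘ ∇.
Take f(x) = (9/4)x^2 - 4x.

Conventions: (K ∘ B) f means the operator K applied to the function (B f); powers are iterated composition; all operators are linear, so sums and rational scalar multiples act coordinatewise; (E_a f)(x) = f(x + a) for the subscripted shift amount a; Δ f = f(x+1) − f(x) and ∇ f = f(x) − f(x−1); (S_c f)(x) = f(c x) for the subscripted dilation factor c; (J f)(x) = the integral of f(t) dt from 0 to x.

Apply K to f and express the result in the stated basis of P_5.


g(x) = (9/4)x^2 - (11/4)x - 7/2

∇ f = (9/2)x - 25/4
J ∇ f = (9/4)x^2 - (25/4)x
S_{-1} J ∇ f = (9/4)x^2 + (25/4)x
E_{-2} (S_{-1} ∘ J ∘ ∇) f = (9/4)x^2 - (11/4)x - 7/2


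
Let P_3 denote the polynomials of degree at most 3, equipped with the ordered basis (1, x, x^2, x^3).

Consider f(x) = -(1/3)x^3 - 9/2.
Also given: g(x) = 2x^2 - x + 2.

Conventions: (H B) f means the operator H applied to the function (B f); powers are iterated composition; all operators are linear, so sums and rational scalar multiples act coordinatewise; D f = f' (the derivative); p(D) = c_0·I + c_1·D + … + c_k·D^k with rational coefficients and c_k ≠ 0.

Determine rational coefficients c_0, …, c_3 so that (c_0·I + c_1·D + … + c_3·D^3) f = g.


c_0 = 0, c_1 = -2, c_2 = 1/2, c_3 = -1

D^0 f = -(1/3)x^3 - 9/2
D^1 f = -x^2
D^2 f = -2x
D^3 f = -2
matching coefficients of g against c_0 f + c_1 Df + … from the top degree down determines the c_i
solution: c_0 = 0, c_1 = -2, c_2 = 1/2, c_3 = -1


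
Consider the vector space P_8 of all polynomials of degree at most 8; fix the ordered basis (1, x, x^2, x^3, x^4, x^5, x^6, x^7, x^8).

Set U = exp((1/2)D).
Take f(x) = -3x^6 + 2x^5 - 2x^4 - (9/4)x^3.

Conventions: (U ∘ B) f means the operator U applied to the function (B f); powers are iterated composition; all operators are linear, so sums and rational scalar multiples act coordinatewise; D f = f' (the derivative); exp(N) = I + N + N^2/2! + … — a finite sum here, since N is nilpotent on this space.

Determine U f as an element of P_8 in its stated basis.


g(x) = -3x^6 - 7x^5 - (33/4)x^4 - (35/4)x^3 - (107/16)x^2 - (21/8)x - 25/64

order-1 term: -9x^5 + 5x^4 - 4x^3 - (27/8)x^2
order-2 term: -(45/4)x^4 + 5x^3 - 3x^2 - (27/16)x
order-3 term: -(15/2)x^3 + (5/2)x^2 - x - 9/32
order-4 term: -(45/16)x^2 + (5/8)x - 1/8
order-5 term: -(9/16)x + 1/16
order-6 term: -3/64
the series for exp((1/2)D) f terminates at order 6
exp((1/2)D) f = -3x^6 - 7x^5 - (33/4)x^4 - (35/4)x^3 - (107/16)x^2 - (21/8)x - 25/64


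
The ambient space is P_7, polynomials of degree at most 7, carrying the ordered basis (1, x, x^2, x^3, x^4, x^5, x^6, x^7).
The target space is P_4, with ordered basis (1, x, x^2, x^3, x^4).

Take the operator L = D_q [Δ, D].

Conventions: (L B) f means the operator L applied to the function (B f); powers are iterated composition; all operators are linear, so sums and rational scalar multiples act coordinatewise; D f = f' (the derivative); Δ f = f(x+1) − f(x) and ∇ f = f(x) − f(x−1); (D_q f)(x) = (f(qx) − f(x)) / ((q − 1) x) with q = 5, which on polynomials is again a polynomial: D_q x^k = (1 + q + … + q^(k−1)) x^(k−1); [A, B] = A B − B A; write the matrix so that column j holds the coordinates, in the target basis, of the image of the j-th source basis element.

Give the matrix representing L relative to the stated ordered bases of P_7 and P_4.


image of 1: 0
image of x: 0
image of x^2: 0
image of x^3: 0
image of x^4: 0
image of x^5: 0
image of x^6: 0
image of x^7: 0
each image's coordinates form column j of the matrix

the matrix is [[0, 0, 0, 0, 0, 0, 0, 0]; [0, 0, 0, 0, 0, 0, 0, 0]; [0, 0, 0, 0, 0, 0, 0, 0]; [0, 0, 0, 0, 0, 0, 0, 0]; [0, 0, 0, 0, 0, 0, 0, 0]] (rows listed top to bottom)


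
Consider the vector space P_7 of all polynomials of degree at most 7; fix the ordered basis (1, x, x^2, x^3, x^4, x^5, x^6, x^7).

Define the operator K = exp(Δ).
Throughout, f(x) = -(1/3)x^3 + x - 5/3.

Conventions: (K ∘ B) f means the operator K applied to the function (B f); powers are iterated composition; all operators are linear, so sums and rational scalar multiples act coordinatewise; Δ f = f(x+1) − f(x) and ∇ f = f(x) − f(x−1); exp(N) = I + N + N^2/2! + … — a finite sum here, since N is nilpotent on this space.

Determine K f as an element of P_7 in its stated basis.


order-1 term: -x^2 - x + 2/3
order-2 term: -x - 1
order-3 term: -1/3
the series for exp(Δ) f terminates at order 3
exp(Δ) f = -(1/3)x^3 - x^2 - x - 7/3

g(x) = -(1/3)x^3 - x^2 - x - 7/3


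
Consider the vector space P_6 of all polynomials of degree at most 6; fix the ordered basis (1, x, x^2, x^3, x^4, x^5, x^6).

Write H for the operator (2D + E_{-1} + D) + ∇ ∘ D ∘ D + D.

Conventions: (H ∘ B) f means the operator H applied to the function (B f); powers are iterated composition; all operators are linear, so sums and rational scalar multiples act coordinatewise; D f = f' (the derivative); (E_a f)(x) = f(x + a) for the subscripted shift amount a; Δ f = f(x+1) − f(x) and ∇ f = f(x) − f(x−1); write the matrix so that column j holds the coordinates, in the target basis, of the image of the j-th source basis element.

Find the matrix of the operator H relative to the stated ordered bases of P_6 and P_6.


the matrix is [[1, 3, 1, 5, -11, 19, -29]; [0, 1, 6, 3, 20, -55, 114]; [0, 0, 1, 9, 6, 50, -165]; [0, 0, 0, 1, 12, 10, 100]; [0, 0, 0, 0, 1, 15, 15]; [0, 0, 0, 0, 0, 1, 18]; [0, 0, 0, 0, 0, 0, 1]] (rows listed top to bottom)

image of 1: 1
image of x: x + 3
image of x^2: x^2 + 6x + 1
image of x^3: x^3 + 9x^2 + 3x + 5
image of x^4: x^4 + 12x^3 + 6x^2 + 20x - 11
image of x^5: x^5 + 15x^4 + 10x^3 + 50x^2 - 55x + 19
image of x^6: x^6 + 18x^5 + 15x^4 + 100x^3 - 165x^2 + 114x - 29
each image's coordinates form column j of the matrix


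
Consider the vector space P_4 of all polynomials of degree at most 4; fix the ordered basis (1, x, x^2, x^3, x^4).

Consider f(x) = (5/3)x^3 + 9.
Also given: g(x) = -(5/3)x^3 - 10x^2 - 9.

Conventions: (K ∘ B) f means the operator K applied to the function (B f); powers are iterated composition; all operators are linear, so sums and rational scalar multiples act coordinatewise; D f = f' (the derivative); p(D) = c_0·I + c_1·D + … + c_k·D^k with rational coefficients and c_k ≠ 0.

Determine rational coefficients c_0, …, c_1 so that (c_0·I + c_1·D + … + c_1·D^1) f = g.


p(D) = -I − 2·D, i.e. c_0 = -1, c_1 = -2

D^0 f = (5/3)x^3 + 9
D^1 f = 5x^2
matching coefficients of g against c_0 f + c_1 Df + … from the top degree down determines the c_i
solution: c_0 = -1, c_1 = -2


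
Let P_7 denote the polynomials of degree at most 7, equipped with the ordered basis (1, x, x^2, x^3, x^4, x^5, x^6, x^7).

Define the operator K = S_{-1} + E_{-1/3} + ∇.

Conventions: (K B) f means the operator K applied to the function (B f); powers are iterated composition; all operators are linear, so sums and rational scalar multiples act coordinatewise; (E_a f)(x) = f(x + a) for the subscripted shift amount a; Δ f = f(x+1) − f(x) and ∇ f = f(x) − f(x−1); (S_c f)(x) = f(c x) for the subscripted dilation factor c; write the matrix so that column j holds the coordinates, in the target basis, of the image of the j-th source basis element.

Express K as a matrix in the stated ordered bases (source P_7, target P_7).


image of 1: 2
image of x: 2/3
image of x^2: 2x^2 + (4/3)x - 8/9
image of x^3: 2x^2 - (8/3)x + 26/27
image of x^4: 2x^4 + (8/3)x^3 - (16/3)x^2 + (104/27)x - 80/81
image of x^5: (10/3)x^4 - (80/9)x^3 + (260/27)x^2 - (400/81)x + 242/243
image of x^6: 2x^6 + 4x^5 - (40/3)x^4 + (520/27)x^3 - (400/27)x^2 + (484/81)x - 728/729
image of x^7: (14/3)x^6 - (56/3)x^5 + (910/27)x^4 - (2800/81)x^3 + (1694/81)x^2 - (5096/729)x + 2186/2187
each image's coordinates form column j of the matrix

the matrix is [[2, 2/3, -8/9, 26/27, -80/81, 242/243, -728/729, 2186/2187]; [0, 0, 4/3, -8/3, 104/27, -400/81, 484/81, -5096/729]; [0, 0, 2, 2, -16/3, 260/27, -400/27, 1694/81]; [0, 0, 0, 0, 8/3, -80/9, 520/27, -2800/81]; [0, 0, 0, 0, 2, 10/3, -40/3, 910/27]; [0, 0, 0, 0, 0, 0, 4, -56/3]; [0, 0, 0, 0, 0, 0, 2, 14/3]; [0, 0, 0, 0, 0, 0, 0, 0]] (rows listed top to bottom)


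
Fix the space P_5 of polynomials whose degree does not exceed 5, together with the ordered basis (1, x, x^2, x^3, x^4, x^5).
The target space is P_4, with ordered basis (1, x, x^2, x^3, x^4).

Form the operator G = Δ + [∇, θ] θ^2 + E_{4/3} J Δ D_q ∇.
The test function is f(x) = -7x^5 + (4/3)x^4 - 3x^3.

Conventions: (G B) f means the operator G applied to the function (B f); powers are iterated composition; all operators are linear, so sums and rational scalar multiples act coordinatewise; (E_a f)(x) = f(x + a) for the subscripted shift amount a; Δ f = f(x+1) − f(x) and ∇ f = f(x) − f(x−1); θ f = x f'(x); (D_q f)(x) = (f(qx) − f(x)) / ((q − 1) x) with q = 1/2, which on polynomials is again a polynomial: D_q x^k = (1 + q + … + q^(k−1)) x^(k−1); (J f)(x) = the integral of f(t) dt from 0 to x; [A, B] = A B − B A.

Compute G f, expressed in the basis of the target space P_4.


Δ f = -35x^4 - (194/3)x^3 - 71x^2 - (116/3)x - 26/3
θ f = -35x^5 + (16/3)x^4 - 9x^3
θ θ f = -175x^5 + (64/3)x^4 - 27x^3
θ θ^2 f = -875x^5 + (256/3)x^4 - 81x^3
∇ θ θ^2 f = -4375x^4 + (27274/3)x^3 - 9505x^2 + (14878/3)x - 3124/3
∇ θ^2 f = -875x^4 + (5506/3)x^3 - 1959x^2 + (3124/3)x - 670/3
θ ∇ θ^2 f = -3500x^4 + 5506x^3 - 3918x^2 + (3124/3)x
[∇, θ] θ^2 f = -875x^4 + (10756/3)x^3 - 5587x^2 + 3918x - 3124/3
∇ f = -35x^4 + (226/3)x^3 - 87x^2 + (148/3)x - 34/3
D_q ∇ f = -(525/8)x^3 + (791/6)x^2 - (261/2)x + 148/3
Δ D_q ∇ f = -(1575/8)x^2 + (1603/24)x - 1543/24
J Δ D_q ∇ f = -(525/8)x^3 + (1603/48)x^2 - (1543/24)x
E_{4/3} J Δ D_q ∇ f = -(525/8)x^3 - (10997/48)x^2 - (23417/72)x - 9823/54
(Δ + [∇, θ] θ^2 + E_{4/3} J Δ D_q ∇) f = -910x^4 + (82921/24)x^3 - (282581/48)x^2 + (255895/72)x - 66523/54

the result is g(x) = -910x^4 + (82921/24)x^3 - (282581/48)x^2 + (255895/72)x - 66523/54


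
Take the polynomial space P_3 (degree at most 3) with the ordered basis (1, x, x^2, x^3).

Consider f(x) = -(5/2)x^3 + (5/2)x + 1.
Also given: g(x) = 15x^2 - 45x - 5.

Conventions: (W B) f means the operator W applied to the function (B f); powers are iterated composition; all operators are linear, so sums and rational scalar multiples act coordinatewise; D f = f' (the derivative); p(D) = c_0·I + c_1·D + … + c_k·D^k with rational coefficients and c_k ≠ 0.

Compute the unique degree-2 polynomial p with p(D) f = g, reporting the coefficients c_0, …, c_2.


c_0 = 0, c_1 = -2, c_2 = 3

D^0 f = -(5/2)x^3 + (5/2)x + 1
D^1 f = -(15/2)x^2 + 5/2
D^2 f = -15x
matching coefficients of g against c_0 f + c_1 Df + … from the top degree down determines the c_i
solution: c_0 = 0, c_1 = -2, c_2 = 3


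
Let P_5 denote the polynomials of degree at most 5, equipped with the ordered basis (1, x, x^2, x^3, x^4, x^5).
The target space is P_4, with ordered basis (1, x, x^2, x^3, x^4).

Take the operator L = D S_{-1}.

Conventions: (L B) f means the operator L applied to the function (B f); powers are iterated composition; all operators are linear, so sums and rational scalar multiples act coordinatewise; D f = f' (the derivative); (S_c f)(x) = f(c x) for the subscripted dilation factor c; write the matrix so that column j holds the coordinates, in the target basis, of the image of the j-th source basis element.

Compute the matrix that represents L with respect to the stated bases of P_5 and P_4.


image of 1: 0
image of x: -1
image of x^2: 2x
image of x^3: -3x^2
image of x^4: 4x^3
image of x^5: -5x^4
each image's coordinates form column j of the matrix

the matrix is [[0, -1, 0, 0, 0, 0]; [0, 0, 2, 0, 0, 0]; [0, 0, 0, -3, 0, 0]; [0, 0, 0, 0, 4, 0]; [0, 0, 0, 0, 0, -5]] (rows listed top to bottom)


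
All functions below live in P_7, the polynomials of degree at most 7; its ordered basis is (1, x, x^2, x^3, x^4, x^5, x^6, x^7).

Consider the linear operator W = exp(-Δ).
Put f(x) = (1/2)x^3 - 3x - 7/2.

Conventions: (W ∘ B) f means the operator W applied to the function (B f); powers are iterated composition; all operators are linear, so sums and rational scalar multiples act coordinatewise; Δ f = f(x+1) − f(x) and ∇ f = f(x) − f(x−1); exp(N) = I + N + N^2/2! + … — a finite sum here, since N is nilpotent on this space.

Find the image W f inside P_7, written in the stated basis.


order-1 term: -(3/2)x^2 - (3/2)x + 5/2
order-2 term: (3/2)x + 3/2
order-3 term: -1/2
the series for exp(-Δ) f terminates at order 3
exp(-Δ) f = (1/2)x^3 - (3/2)x^2 - 3x

the result is g(x) = (1/2)x^3 - (3/2)x^2 - 3x


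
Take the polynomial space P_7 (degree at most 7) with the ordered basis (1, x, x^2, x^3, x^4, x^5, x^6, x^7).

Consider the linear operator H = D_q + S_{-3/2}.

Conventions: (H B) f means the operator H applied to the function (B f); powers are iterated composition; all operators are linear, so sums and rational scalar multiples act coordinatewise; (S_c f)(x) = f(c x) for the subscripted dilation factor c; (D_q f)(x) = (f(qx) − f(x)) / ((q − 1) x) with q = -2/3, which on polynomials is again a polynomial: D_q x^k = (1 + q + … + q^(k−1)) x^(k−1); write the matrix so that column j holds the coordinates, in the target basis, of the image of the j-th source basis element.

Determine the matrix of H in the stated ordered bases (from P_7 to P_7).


image of 1: 1
image of x: -(3/2)x + 1
image of x^2: (9/4)x^2 + (1/3)x
image of x^3: -(27/8)x^3 + (7/9)x^2
image of x^4: (81/16)x^4 + (13/27)x^3
image of x^5: -(243/32)x^5 + (55/81)x^4
image of x^6: (729/64)x^6 + (133/243)x^5
image of x^7: -(2187/128)x^7 + (463/729)x^6
each image's coordinates form column j of the matrix

the matrix is [[1, 1, 0, 0, 0, 0, 0, 0]; [0, -3/2, 1/3, 0, 0, 0, 0, 0]; [0, 0, 9/4, 7/9, 0, 0, 0, 0]; [0, 0, 0, -27/8, 13/27, 0, 0, 0]; [0, 0, 0, 0, 81/16, 55/81, 0, 0]; [0, 0, 0, 0, 0, -243/32, 133/243, 0]; [0, 0, 0, 0, 0, 0, 729/64, 463/729]; [0, 0, 0, 0, 0, 0, 0, -2187/128]] (rows listed top to bottom)


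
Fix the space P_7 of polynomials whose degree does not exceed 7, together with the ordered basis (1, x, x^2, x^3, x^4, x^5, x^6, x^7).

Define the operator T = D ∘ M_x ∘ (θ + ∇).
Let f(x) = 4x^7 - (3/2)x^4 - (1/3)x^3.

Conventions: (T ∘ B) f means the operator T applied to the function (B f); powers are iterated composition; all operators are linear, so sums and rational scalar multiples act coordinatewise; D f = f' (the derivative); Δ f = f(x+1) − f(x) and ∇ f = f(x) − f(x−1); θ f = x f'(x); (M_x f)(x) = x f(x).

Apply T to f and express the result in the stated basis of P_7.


g(x) = 224x^7 + 196x^6 - 504x^5 + 670x^4 - 588x^3 + 276x^2 - 66x + 31/6

θ f = 28x^7 - 6x^4 - x^3
∇ f = 28x^6 - 84x^5 + 140x^4 - 146x^3 + 92x^2 - 33x + 31/6
(θ + ∇) f = 28x^7 + 28x^6 - 84x^5 + 134x^4 - 147x^3 + 92x^2 - 33x + 31/6
M_x (θ + ∇) f = 28x^8 + 28x^7 - 84x^6 + 134x^5 - 147x^4 + 92x^3 - 33x^2 + (31/6)x
D M_x (θ + ∇) f = 224x^7 + 196x^6 - 504x^5 + 670x^4 - 588x^3 + 276x^2 - 66x + 31/6


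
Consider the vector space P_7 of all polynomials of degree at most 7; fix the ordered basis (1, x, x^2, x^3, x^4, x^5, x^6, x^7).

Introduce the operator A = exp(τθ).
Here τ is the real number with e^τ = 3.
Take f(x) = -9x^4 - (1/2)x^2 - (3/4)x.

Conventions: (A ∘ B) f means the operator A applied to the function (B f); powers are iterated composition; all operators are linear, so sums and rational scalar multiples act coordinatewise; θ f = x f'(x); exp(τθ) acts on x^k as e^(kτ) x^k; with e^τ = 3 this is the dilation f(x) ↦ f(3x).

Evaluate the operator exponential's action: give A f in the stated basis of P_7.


the result is g(x) = -729x^4 - (9/2)x^2 - (9/4)x

exp(τθ) x^k = e^(kτ) x^k; with e^τ = 3 this sends x^k to 3^k x^k
x ↦ 3 x
x^2 ↦ 9 x^2
x^4 ↦ 81 x^4
applying this coordinatewise to f: exp(τθ) f = -729x^4 - (9/2)x^2 - (9/4)x
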